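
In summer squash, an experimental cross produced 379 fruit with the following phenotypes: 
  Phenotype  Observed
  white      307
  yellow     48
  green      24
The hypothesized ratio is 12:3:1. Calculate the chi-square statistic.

Under the 12:3:1 hypothesis (Σ ratio = 16, N = 379):
  white: 379 × 12/16 = 284.25
  yellow: 379 × 3/16 = 71.0625
  green: 379 × 1/16 = 23.6875
χ² = Σ (O − E)² / E
  white: (307 − 284.25)² / 284.25 = 1.8208
  yellow: (48 − 71.0625)² / 71.0625 = 7.4847
  green: (24 − 23.6875)² / 23.6875 = 0.0041
χ² = 1.8208 + 7.4847 + 0.0041 = 9.3096 ≈ 9.310

9.310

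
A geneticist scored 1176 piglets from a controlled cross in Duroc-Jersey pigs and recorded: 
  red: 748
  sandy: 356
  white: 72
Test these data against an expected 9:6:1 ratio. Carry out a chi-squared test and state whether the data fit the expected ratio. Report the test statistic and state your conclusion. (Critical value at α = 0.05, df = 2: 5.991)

27.725; not consistent

Under the 9:6:1 hypothesis (Σ ratio = 16, N = 1176):
  red: 1176 × 9/16 = 661.5
  sandy: 1176 × 6/16 = 441
  white: 1176 × 1/16 = 73.5
χ² = Σ (O − E)² / E
  red: (748 − 661.5)² / 661.5 = 11.3110
  sandy: (356 − 441)² / 441 = 16.3832
  white: (72 − 73.5)² / 73.5 = 0.0306
χ² = 11.3110 + 16.3832 + 0.0306 = 27.7248 ≈ 27.725
Degrees of freedom = 3 − 1 = 2; critical value at α = 0.05 is 5.991.
Since 27.725 > 5.991, we reject the null hypothesis — the data do not fit the 9:6:1 ratio.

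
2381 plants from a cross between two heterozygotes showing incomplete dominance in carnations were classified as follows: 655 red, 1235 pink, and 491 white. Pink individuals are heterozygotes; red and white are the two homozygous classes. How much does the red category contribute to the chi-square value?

5.998

With incomplete dominance, a heterozygote × heterozygote cross gives a 1:2:1 phenotypic ratio.
Expected counts for N = 2381 under a 1:2:1 ratio (total parts = 4):
  red: 2381 × 1/4 = 595.25
  pink: 2381 × 2/4 = 1190.5
  white: 2381 × 1/4 = 595.25
Contribution of red: (655 − 595.25)² / 595.25 = 5.9976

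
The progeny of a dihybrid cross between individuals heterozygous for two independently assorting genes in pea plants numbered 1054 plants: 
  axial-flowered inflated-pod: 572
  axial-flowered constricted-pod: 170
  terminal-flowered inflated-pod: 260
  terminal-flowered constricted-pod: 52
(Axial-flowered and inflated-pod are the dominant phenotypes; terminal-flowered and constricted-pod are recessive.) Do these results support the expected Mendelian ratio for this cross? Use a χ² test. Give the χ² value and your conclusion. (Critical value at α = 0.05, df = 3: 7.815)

27.206; not consistent

A dihybrid F₂ with independent assortment and complete dominance at both loci gives a 9:3:3:1 phenotypic ratio.
Under the 9:3:3:1 hypothesis (Σ ratio = 16, N = 1054):
  axial-flowered inflated-pod: 1054 × 9/16 = 592.875
  axial-flowered constricted-pod: 1054 × 3/16 = 197.625
  terminal-flowered inflated-pod: 1054 × 3/16 = 197.625
  terminal-flowered constricted-pod: 1054 × 1/16 = 65.875
χ² = Σ (O − E)² / E
  axial-flowered inflated-pod: (572 − 592.875)² / 592.875 = 0.7350
  axial-flowered constricted-pod: (170 − 197.625)² / 197.625 = 3.8616
  terminal-flowered inflated-pod: (260 − 197.625)² / 197.625 = 19.6870
  terminal-flowered constricted-pod: (52 − 65.875)² / 65.875 = 2.9224
χ² = 0.7350 + 3.8616 + 19.6870 + 2.9224 = 27.206
Degrees of freedom = 4 − 1 = 3; critical value at α = 0.05 is 7.815.
Since 27.206 > 7.815, we reject the null hypothesis — the data do not fit the 9:3:3:1 ratio.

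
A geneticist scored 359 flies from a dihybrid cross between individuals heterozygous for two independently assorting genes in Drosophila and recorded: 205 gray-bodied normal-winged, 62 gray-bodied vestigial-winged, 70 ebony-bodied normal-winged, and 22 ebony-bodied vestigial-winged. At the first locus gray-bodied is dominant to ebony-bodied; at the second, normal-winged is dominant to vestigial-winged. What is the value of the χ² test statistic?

A dihybrid F₂ with independent assortment and complete dominance at both loci gives a 9:3:3:1 phenotypic ratio.
Expected counts for N = 359 under a 9:3:3:1 ratio (total parts = 16):
  gray-bodied normal-winged: 359 × 9/16 = 201.9375
  gray-bodied vestigial-winged: 359 × 3/16 = 67.3125
  ebony-bodied normal-winged: 359 × 3/16 = 67.3125
  ebony-bodied vestigial-winged: 359 × 1/16 = 22.4375
χ² = Σ (O − E)² / E
  gray-bodied normal-winged: (205 − 201.9375)² / 201.9375 = 0.0464
  gray-bodied vestigial-winged: (62 − 67.3125)² / 67.3125 = 0.4193
  ebony-bodied normal-winged: (70 − 67.3125)² / 67.3125 = 0.1073
  ebony-bodied vestigial-winged: (22 − 22.4375)² / 22.4375 = 0.0085
χ² = 0.0464 + 0.4193 + 0.1073 + 0.0085 = 0.5815 ≈ 0.582

0.582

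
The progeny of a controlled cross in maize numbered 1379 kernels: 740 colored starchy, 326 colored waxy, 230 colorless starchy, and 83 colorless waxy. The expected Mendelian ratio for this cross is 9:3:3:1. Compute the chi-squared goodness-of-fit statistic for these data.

Expected counts for N = 1379 under a 9:3:3:1 ratio (total parts = 16):
  colored starchy: 1379 × 9/16 = 775.6875
  colored waxy: 1379 × 3/16 = 258.5625
  colorless starchy: 1379 × 3/16 = 258.5625
  colorless waxy: 1379 × 1/16 = 86.1875
χ² = Σ (O − E)² / E
  colored starchy: (740 − 775.6875)² / 775.6875 = 1.6419
  colored waxy: (326 − 258.5625)² / 258.5625 = 17.5888
  colorless starchy: (230 − 258.5625)² / 258.5625 = 3.1552
  colorless waxy: (83 − 86.1875)² / 86.1875 = 0.1179
χ² = 1.6419 + 17.5888 + 3.1552 + 0.1179 = 22.5038 ≈ 22.504

22.504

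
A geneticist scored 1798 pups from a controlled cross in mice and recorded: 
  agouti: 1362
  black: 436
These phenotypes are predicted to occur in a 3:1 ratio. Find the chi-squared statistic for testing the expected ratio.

0.541

The 3:1 ratio has 4 parts, so with N = 1798 the expected counts are:
  agouti: 1798 × 3/4 = 1348.5
  black: 1798 × 1/4 = 449.5
χ² = Σ (O − E)² / E
  agouti: (1362 − 1348.5)² / 1348.5 = 0.1352
  black: (436 − 449.5)² / 449.5 = 0.4055
χ² = 0.1352 + 0.4055 = 0.5407 ≈ 0.541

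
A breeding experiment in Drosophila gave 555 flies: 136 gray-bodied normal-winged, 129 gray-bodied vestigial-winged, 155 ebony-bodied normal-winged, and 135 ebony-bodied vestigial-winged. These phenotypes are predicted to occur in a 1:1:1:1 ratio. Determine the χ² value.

2.744

The 1:1:1:1 ratio has 4 parts, so with N = 555 the expected counts are:
  gray-bodied normal-winged: 555 × 1/4 = 138.75
  gray-bodied vestigial-winged: 555 × 1/4 = 138.75
  ebony-bodied normal-winged: 555 × 1/4 = 138.75
  ebony-bodied vestigial-winged: 555 × 1/4 = 138.75
χ² = Σ (O − E)² / E
  gray-bodied normal-winged: (136 − 138.75)² / 138.75 = 0.0545
  gray-bodied vestigial-winged: (129 − 138.75)² / 138.75 = 0.6851
  ebony-bodied normal-winged: (155 − 138.75)² / 138.75 = 1.9032
  ebony-bodied vestigial-winged: (135 − 138.75)² / 138.75 = 0.1014
χ² = 0.0545 + 0.6851 + 1.9032 + 0.1014 = 2.7442 ≈ 2.744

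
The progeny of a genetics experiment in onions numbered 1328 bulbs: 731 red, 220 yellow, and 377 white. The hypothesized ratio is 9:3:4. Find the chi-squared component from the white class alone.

6.099

Expected counts for N = 1328 under a 9:3:4 ratio (total parts = 16):
  red: 1328 × 9/16 = 747
  yellow: 1328 × 3/16 = 249
  white: 1328 × 4/16 = 332
Contribution of white: (377 − 332)² / 332 = 6.0994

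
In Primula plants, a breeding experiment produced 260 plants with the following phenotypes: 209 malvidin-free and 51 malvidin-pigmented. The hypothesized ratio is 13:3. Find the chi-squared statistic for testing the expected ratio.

Total ratio parts = 16. Expected numbers out of 260:
  malvidin-free: 260 × 13/16 = 211.25
  malvidin-pigmented: 260 × 3/16 = 48.75
χ² = Σ (O − E)² / E
  malvidin-free: (209 − 211.25)² / 211.25 = 0.0240
  malvidin-pigmented: (51 − 48.75)² / 48.75 = 0.1038
χ² = 0.0240 + 0.1038 = 0.1278 ≈ 0.128

0.128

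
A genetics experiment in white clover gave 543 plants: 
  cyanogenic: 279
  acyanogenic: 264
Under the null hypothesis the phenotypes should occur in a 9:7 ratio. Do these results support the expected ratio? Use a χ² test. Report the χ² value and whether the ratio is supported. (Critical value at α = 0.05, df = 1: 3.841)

5.230; not consistent

Expected counts for N = 543 under a 9:7 ratio (total parts = 16):
  cyanogenic: 543 × 9/16 = 305.4375
  acyanogenic: 543 × 7/16 = 237.5625
χ² = Σ (O − E)² / E
  cyanogenic: (279 − 305.4375)² / 305.4375 = 2.2883
  acyanogenic: (264 − 237.5625)² / 237.5625 = 2.9421
χ² = 2.2883 + 2.9421 = 5.2304 ≈ 5.230
Degrees of freedom = 2 − 1 = 1; critical value at α = 0.05 is 3.841.
Since 5.230 > 3.841, we reject the null hypothesis — the data do not fit the 9:7 ratio.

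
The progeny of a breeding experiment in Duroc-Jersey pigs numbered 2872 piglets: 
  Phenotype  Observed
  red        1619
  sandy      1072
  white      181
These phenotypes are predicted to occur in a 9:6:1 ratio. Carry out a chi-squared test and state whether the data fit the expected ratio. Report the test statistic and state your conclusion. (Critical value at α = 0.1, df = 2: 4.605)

0.043; consistent

Total ratio parts = 16. Expected numbers out of 2872:
  red: 2872 × 9/16 = 1615.5
  sandy: 2872 × 6/16 = 1077
  white: 2872 × 1/16 = 179.5
χ² = Σ (O − E)² / E
  red: (1619 − 1615.5)² / 1615.5 = 0.0076
  sandy: (1072 − 1077)² / 1077 = 0.0232
  white: (181 − 179.5)² / 179.5 = 0.0125
χ² = 0.0076 + 0.0232 + 0.0125 = 0.0433 ≈ 0.043
Degrees of freedom = 3 − 1 = 2; critical value at α = 0.1 is 4.605.
Since 0.043 < 4.605, we fail to reject the null hypothesis — the data are consistent with the 9:6:1 ratio.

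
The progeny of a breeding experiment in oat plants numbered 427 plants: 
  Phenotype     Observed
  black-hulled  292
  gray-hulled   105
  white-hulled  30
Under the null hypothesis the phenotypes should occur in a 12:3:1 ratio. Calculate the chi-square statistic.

10.671

Expected counts for N = 427 under a 12:3:1 ratio (total parts = 16):
  black-hulled: 427 × 12/16 = 320.25
  gray-hulled: 427 × 3/16 = 80.0625
  white-hulled: 427 × 1/16 = 26.6875
χ² = Σ (O − E)² / E
  black-hulled: (292 − 320.25)² / 320.25 = 2.4920
  gray-hulled: (105 − 80.0625)² / 80.0625 = 7.7674
  white-hulled: (30 − 26.6875)² / 26.6875 = 0.4112
χ² = 2.4920 + 7.7674 + 0.4112 = 10.6706 ≈ 10.671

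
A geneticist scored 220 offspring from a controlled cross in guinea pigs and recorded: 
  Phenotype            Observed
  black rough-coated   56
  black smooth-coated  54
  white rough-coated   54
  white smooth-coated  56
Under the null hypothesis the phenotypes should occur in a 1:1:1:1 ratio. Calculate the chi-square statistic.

0.073

Under the 1:1:1:1 hypothesis (Σ ratio = 4, N = 220):
  black rough-coated: 220 × 1/4 = 55
  black smooth-coated: 220 × 1/4 = 55
  white rough-coated: 220 × 1/4 = 55
  white smooth-coated: 220 × 1/4 = 55
χ² = Σ (O − E)² / E
  black rough-coated: (56 − 55)² / 55 = 0.0182
  black smooth-coated: (54 − 55)² / 55 = 0.0182
  white rough-coated: (54 − 55)² / 55 = 0.0182
  white smooth-coated: (56 − 55)² / 55 = 0.0182
χ² = 0.0182 + 0.0182 + 0.0182 + 0.0182 = 0.0728 ≈ 0.073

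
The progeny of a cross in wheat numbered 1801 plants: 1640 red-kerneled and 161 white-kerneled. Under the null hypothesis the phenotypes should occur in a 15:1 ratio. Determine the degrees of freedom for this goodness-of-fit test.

A goodness-of-fit test with 2 phenotype classes has df = 2 − 1 = 1.

1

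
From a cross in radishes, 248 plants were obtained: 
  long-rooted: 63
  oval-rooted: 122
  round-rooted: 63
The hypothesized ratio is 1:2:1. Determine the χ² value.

0.065

The 1:2:1 ratio has 4 parts, so with N = 248 the expected counts are:
  long-rooted: 248 × 1/4 = 62
  oval-rooted: 248 × 2/4 = 124
  round-rooted: 248 × 1/4 = 62
χ² = Σ (O − E)² / E
  long-rooted: (63 − 62)² / 62 = 0.0161
  oval-rooted: (122 − 124)² / 124 = 0.0323
  round-rooted: (63 − 62)² / 62 = 0.0161
χ² = 0.0161 + 0.0323 + 0.0161 = 0.0645 ≈ 0.065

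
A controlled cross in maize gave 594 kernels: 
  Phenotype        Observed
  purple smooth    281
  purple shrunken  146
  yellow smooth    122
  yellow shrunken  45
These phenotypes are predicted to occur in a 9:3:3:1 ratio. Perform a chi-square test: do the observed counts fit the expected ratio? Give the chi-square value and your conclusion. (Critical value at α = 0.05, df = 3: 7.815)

The 9:3:3:1 ratio has 16 parts, so with N = 594 the expected counts are:
  purple smooth: 594 × 9/16 = 334.125
  purple shrunken: 594 × 3/16 = 111.375
  yellow smooth: 594 × 3/16 = 111.375
  yellow shrunken: 594 × 1/16 = 37.125
χ² = Σ (O − E)² / E
  purple smooth: (281 − 334.125)² / 334.125 = 8.4467
  purple shrunken: (146 − 111.375)² / 111.375 = 10.7645
  yellow smooth: (122 − 111.375)² / 111.375 = 1.0136
  yellow shrunken: (45 − 37.125)² / 37.125 = 1.6705
χ² = 8.4467 + 10.7645 + 1.0136 + 1.6705 = 21.8953 ≈ 21.895
Degrees of freedom = 4 − 1 = 3; critical value at α = 0.05 is 7.815.
Since 21.895 > 7.815, we reject the null hypothesis — the data do not fit the 9:3:3:1 ratio.

21.895; not consistent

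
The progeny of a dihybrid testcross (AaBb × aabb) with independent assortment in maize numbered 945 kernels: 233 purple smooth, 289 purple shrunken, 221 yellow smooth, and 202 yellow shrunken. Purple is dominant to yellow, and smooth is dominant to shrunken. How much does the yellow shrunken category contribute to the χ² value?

A dihybrid testcross with independent assortment gives a 1:1:1:1 ratio.
Under the 1:1:1:1 hypothesis (Σ ratio = 4, N = 945):
  purple smooth: 945 × 1/4 = 236.25
  purple shrunken: 945 × 1/4 = 236.25
  yellow smooth: 945 × 1/4 = 236.25
  yellow shrunken: 945 × 1/4 = 236.25
Contribution of yellow shrunken: (202 − 236.25)² / 236.25 = 4.9653

4.965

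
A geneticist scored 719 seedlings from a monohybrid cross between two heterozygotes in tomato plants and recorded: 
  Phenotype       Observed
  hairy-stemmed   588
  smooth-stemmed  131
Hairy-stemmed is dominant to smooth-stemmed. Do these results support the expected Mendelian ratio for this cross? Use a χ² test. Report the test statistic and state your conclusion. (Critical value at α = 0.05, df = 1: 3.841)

For a monohybrid cross between heterozygotes with complete dominance, the expected phenotypic ratio is 3:1.
The 3:1 ratio has 4 parts, so with N = 719 the expected counts are:
  hairy-stemmed: 719 × 3/4 = 539.25
  smooth-stemmed: 719 × 1/4 = 179.75
χ² = Σ (O − E)² / E
  hairy-stemmed: (588 − 539.25)² / 539.25 = 4.4072
  smooth-stemmed: (131 − 179.75)² / 179.75 = 13.2215
χ² = 4.4072 + 13.2215 = 17.6287 ≈ 17.629
Degrees of freedom = 2 − 1 = 1; critical value at α = 0.05 is 3.841.
Since 17.629 > 3.841, we reject the null hypothesis — the data do not fit the 3:1 ratio.

17.629; not consistent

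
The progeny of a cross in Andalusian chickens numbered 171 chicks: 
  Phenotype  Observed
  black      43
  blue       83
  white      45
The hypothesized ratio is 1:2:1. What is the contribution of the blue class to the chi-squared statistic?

Under the 1:2:1 hypothesis (Σ ratio = 4, N = 171):
  black: 171 × 1/4 = 42.75
  blue: 171 × 2/4 = 85.5
  white: 171 × 1/4 = 42.75
Contribution of blue: (83 − 85.5)² / 85.5 = 0.0731

0.073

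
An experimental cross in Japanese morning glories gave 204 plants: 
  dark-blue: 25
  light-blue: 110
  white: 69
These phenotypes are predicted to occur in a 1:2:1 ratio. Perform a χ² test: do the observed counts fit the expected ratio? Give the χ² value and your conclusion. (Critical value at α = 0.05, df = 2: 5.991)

20.235; not consistent

Under the 1:2:1 hypothesis (Σ ratio = 4, N = 204):
  dark-blue: 204 × 1/4 = 51
  light-blue: 204 × 2/4 = 102
  white: 204 × 1/4 = 51
χ² = Σ (O − E)² / E
  dark-blue: (25 − 51)² / 51 = 13.2549
  light-blue: (110 − 102)² / 102 = 0.6275
  white: (69 − 51)² / 51 = 6.3529
χ² = 13.2549 + 0.6275 + 6.3529 = 20.2353 ≈ 20.235
Degrees of freedom = 3 − 1 = 2; critical value at α = 0.05 is 5.991.
Since 20.235 > 5.991, we reject the null hypothesis — the data do not fit the 1:2:1 ratio.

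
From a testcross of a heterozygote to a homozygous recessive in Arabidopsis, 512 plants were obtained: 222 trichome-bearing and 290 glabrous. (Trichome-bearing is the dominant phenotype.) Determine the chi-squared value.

A testcross of a heterozygote (Aa × aa) gives a 1:1 phenotypic ratio.
Total ratio parts = 2. Expected numbers out of 512:
  trichome-bearing: 512 × 1/2 = 256
  glabrous: 512 × 1/2 = 256
χ² = Σ (O − E)² / E
  trichome-bearing: (222 − 256)² / 256 = 4.5156
  glabrous: (290 − 256)² / 256 = 4.5156
χ² = 4.5156 + 4.5156 = 9.0312 ≈ 9.031

9.031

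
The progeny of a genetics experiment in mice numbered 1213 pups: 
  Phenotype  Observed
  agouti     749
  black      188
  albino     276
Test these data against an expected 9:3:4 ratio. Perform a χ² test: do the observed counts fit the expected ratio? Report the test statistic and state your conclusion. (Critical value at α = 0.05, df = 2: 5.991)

15.805; not consistent

Total ratio parts = 16. Expected numbers out of 1213:
  agouti: 1213 × 9/16 = 682.3125
  black: 1213 × 3/16 = 227.4375
  albino: 1213 × 4/16 = 303.25
χ² = Σ (O − E)² / E
  agouti: (749 − 682.3125)² / 682.3125 = 6.5179
  black: (188 − 227.4375)² / 227.4375 = 6.8384
  albino: (276 − 303.25)² / 303.25 = 2.4487
χ² = 6.5179 + 6.8384 + 2.4487 = 15.805
Degrees of freedom = 3 − 1 = 2; critical value at α = 0.05 is 5.991.
Since 15.805 > 5.991, we reject the null hypothesis — the data do not fit the 9:3:4 ratio.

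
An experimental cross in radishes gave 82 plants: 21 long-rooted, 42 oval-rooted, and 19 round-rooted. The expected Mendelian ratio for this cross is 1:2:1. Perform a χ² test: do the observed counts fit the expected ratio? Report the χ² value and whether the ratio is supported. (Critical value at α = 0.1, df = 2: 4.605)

0.146; consistent

Expected counts for N = 82 under a 1:2:1 ratio (total parts = 4):
  long-rooted: 82 × 1/4 = 20.5
  oval-rooted: 82 × 2/4 = 41
  round-rooted: 82 × 1/4 = 20.5
χ² = Σ (O − E)² / E
  long-rooted: (21 − 20.5)² / 20.5 = 0.0122
  oval-rooted: (42 − 41)² / 41 = 0.0244
  round-rooted: (19 − 20.5)² / 20.5 = 0.1098
χ² = 0.0122 + 0.0244 + 0.1098 = 0.1464 ≈ 0.146
Degrees of freedom = 3 − 1 = 2; critical value at α = 0.1 is 4.605.
Since 0.146 < 4.605, we fail to reject the null hypothesis — the data are consistent with the 1:2:1 ratio.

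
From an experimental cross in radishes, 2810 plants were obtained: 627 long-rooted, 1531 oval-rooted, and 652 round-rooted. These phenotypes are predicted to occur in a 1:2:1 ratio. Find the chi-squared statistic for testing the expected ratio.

Under the 1:2:1 hypothesis (Σ ratio = 4, N = 2810):
  long-rooted: 2810 × 1/4 = 702.5
  oval-rooted: 2810 × 2/4 = 1405
  round-rooted: 2810 × 1/4 = 702.5
χ² = Σ (O − E)² / E
  long-rooted: (627 − 702.5)² / 702.5 = 8.1142
  oval-rooted: (1531 − 1405)² / 1405 = 11.2996
  round-rooted: (652 − 702.5)² / 702.5 = 3.6302
χ² = 8.1142 + 11.2996 + 3.6302 = 23.044

23.044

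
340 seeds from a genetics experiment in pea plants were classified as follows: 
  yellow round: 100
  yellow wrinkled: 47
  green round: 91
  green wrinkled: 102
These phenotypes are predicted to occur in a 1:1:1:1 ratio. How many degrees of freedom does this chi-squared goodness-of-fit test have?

A goodness-of-fit test with 4 phenotype classes has df = 4 − 1 = 3.

3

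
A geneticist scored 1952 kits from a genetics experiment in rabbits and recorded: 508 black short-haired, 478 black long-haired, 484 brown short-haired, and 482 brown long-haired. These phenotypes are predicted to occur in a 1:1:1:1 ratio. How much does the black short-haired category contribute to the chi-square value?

The 1:1:1:1 ratio has 4 parts, so with N = 1952 the expected counts are:
  black short-haired: 1952 × 1/4 = 488
  black long-haired: 1952 × 1/4 = 488
  brown short-haired: 1952 × 1/4 = 488
  brown long-haired: 1952 × 1/4 = 488
Contribution of black short-haired: (508 − 488)² / 488 = 0.8197

0.820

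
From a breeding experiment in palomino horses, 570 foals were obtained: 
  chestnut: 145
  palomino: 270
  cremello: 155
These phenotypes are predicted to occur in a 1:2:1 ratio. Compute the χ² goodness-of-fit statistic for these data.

1.930

Total ratio parts = 4. Expected numbers out of 570:
  chestnut: 570 × 1/4 = 142.5
  palomino: 570 × 2/4 = 285
  cremello: 570 × 1/4 = 142.5
χ² = Σ (O − E)² / E
  chestnut: (145 − 142.5)² / 142.5 = 0.0439
  palomino: (270 − 285)² / 285 = 0.7895
  cremello: (155 − 142.5)² / 142.5 = 1.0965
χ² = 0.0439 + 0.7895 + 1.0965 = 1.9299 ≈ 1.930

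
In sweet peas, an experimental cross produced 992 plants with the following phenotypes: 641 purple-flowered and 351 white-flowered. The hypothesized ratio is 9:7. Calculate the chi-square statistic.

28.219

Under the 9:7 hypothesis (Σ ratio = 16, N = 992):
  purple-flowered: 992 × 9/16 = 558
  white-flowered: 992 × 7/16 = 434
χ² = Σ (O − E)² / E
  purple-flowered: (641 − 558)² / 558 = 12.3459
  white-flowered: (351 − 434)² / 434 = 15.8733
χ² = 12.3459 + 15.8733 = 28.2192 ≈ 28.219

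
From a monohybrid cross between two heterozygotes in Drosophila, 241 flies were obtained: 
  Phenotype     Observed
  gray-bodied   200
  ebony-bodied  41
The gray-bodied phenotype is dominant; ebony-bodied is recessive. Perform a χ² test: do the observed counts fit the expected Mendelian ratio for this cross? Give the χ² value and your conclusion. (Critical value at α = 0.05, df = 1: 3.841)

8.201; not consistent

For a monohybrid cross between heterozygotes with complete dominance, the expected phenotypic ratio is 3:1.
Under the 3:1 hypothesis (Σ ratio = 4, N = 241):
  gray-bodied: 241 × 3/4 = 180.75
  ebony-bodied: 241 × 1/4 = 60.25
χ² = Σ (O − E)² / E
  gray-bodied: (200 − 180.75)² / 180.75 = 2.0501
  ebony-bodied: (41 − 60.25)² / 60.25 = 6.1504
χ² = 2.0501 + 6.1504 = 8.2005 ≈ 8.201
Degrees of freedom = 2 − 1 = 1; critical value at α = 0.05 is 3.841.
Since 8.201 > 3.841, we reject the null hypothesis — the data do not fit the 3:1 ratio.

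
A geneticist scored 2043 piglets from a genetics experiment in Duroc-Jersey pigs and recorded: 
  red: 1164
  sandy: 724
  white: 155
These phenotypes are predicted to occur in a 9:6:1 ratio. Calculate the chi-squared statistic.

8.349

The 9:6:1 ratio has 16 parts, so with N = 2043 the expected counts are:
  red: 2043 × 9/16 = 1149.1875
  sandy: 2043 × 6/16 = 766.125
  white: 2043 × 1/16 = 127.6875
χ² = Σ (O − E)² / E
  red: (1164 − 1149.1875)² / 1149.1875 = 0.1909
  sandy: (724 − 766.125)² / 766.125 = 2.3162
  white: (155 − 127.6875)² / 127.6875 = 5.8422
χ² = 0.1909 + 2.3162 + 5.8422 = 8.3493 ≈ 8.349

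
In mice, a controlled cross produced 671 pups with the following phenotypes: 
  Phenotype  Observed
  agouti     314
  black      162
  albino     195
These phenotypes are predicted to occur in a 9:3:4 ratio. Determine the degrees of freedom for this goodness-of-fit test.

2

A goodness-of-fit test with 3 phenotype classes has df = 3 − 1 = 2.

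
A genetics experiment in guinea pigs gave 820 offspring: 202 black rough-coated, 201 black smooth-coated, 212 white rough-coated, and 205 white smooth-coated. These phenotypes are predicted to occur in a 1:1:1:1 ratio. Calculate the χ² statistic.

Under the 1:1:1:1 hypothesis (Σ ratio = 4, N = 820):
  black rough-coated: 820 × 1/4 = 205
  black smooth-coated: 820 × 1/4 = 205
  white rough-coated: 820 × 1/4 = 205
  white smooth-coated: 820 × 1/4 = 205
χ² = Σ (O − E)² / E
  black rough-coated: (202 − 205)² / 205 = 0.0439
  black smooth-coated: (201 − 205)² / 205 = 0.0780
  white rough-coated: (212 − 205)² / 205 = 0.2390
  white smooth-coated: (205 − 205)² / 205 = 0.0000
χ² = 0.0439 + 0.0780 + 0.2390 + 0.0000 = 0.3609 ≈ 0.361

0.361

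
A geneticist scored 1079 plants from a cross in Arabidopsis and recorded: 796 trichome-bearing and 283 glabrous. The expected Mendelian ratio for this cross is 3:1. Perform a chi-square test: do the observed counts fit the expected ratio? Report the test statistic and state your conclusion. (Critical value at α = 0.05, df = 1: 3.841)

The 3:1 ratio has 4 parts, so with N = 1079 the expected counts are:
  trichome-bearing: 1079 × 3/4 = 809.25
  glabrous: 1079 × 1/4 = 269.75
χ² = Σ (O − E)² / E
  trichome-bearing: (796 − 809.25)² / 809.25 = 0.2169
  glabrous: (283 − 269.75)² / 269.75 = 0.6508
χ² = 0.2169 + 0.6508 = 0.8677 ≈ 0.868
Degrees of freedom = 2 − 1 = 1; critical value at α = 0.05 is 3.841.
Since 0.868 < 3.841, we fail to reject the null hypothesis — the data are consistent with the 3:1 ratio.

0.868; consistent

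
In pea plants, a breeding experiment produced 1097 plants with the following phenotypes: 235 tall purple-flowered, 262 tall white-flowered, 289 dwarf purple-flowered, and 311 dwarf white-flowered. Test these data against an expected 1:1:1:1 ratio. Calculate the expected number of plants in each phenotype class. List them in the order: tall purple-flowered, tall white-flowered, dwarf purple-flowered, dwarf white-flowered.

Expected counts for N = 1097 under a 1:1:1:1 ratio (total parts = 4):
  tall purple-flowered: 1097 × 1/4 = 274.25
  tall white-flowered: 1097 × 1/4 = 274.25
  dwarf purple-flowered: 1097 × 1/4 = 274.25
  dwarf white-flowered: 1097 × 1/4 = 274.25

274.25, 274.25, 274.25, 274.25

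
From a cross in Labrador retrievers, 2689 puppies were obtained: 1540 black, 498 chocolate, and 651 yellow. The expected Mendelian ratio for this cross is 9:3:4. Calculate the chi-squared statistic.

1.245

The 9:3:4 ratio has 16 parts, so with N = 2689 the expected counts are:
  black: 2689 × 9/16 = 1512.5625
  chocolate: 2689 × 3/16 = 504.1875
  yellow: 2689 × 4/16 = 672.25
χ² = Σ (O − E)² / E
  black: (1540 − 1512.5625)² / 1512.5625 = 0.4977
  chocolate: (498 − 504.1875)² / 504.1875 = 0.0759
  yellow: (651 − 672.25)² / 672.25 = 0.6717
χ² = 0.4977 + 0.0759 + 0.6717 = 1.2453 ≈ 1.245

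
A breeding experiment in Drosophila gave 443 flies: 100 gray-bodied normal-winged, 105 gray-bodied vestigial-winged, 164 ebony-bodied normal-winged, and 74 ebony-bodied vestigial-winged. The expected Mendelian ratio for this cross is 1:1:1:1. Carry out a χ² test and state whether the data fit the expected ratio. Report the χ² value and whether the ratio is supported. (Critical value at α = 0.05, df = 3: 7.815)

39.140; not consistent

The 1:1:1:1 ratio has 4 parts, so with N = 443 the expected counts are:
  gray-bodied normal-winged: 443 × 1/4 = 110.75
  gray-bodied vestigial-winged: 443 × 1/4 = 110.75
  ebony-bodied normal-winged: 443 × 1/4 = 110.75
  ebony-bodied vestigial-winged: 443 × 1/4 = 110.75
χ² = Σ (O − E)² / E
  gray-bodied normal-winged: (100 − 110.75)² / 110.75 = 1.0435
  gray-bodied vestigial-winged: (105 − 110.75)² / 110.75 = 0.2985
  ebony-bodied normal-winged: (164 − 110.75)² / 110.75 = 25.6033
  ebony-bodied vestigial-winged: (74 − 110.75)² / 110.75 = 12.1947
χ² = 1.0435 + 0.2985 + 25.6033 + 12.1947 = 39.140
Degrees of freedom = 4 − 1 = 3; critical value at α = 0.05 is 7.815.
Since 39.140 > 7.815, we reject the null hypothesis — the data do not fit the 1:1:1:1 ratio.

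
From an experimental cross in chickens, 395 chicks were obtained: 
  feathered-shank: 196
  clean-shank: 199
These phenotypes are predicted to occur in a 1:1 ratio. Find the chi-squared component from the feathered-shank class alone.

0.011

Under the 1:1 hypothesis (Σ ratio = 2, N = 395):
  feathered-shank: 395 × 1/2 = 197.5
  clean-shank: 395 × 1/2 = 197.5
Contribution of feathered-shank: (196 − 197.5)² / 197.5 = 0.0114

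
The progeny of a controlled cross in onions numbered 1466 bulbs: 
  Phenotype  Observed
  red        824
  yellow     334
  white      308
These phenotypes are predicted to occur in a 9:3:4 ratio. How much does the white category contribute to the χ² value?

Expected counts for N = 1466 under a 9:3:4 ratio (total parts = 16):
  red: 1466 × 9/16 = 824.625
  yellow: 1466 × 3/16 = 274.875
  white: 1466 × 4/16 = 366.5
Contribution of white: (308 − 366.5)² / 366.5 = 9.3377

9.338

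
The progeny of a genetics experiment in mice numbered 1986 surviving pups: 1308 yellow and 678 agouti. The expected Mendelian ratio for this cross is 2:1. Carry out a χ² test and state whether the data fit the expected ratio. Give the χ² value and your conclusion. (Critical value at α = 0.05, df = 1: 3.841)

Total ratio parts = 3. Expected numbers out of 1986:
  yellow: 1986 × 2/3 = 1324
  agouti: 1986 × 1/3 = 662
χ² = Σ (O − E)² / E
  yellow: (1308 − 1324)² / 1324 = 0.1934
  agouti: (678 − 662)² / 662 = 0.3867
χ² = 0.1934 + 0.3867 = 0.5801 ≈ 0.580
Degrees of freedom = 2 − 1 = 1; critical value at α = 0.05 is 3.841.
Since 0.580 < 3.841, we fail to reject the null hypothesis — the data are consistent with the 2:1 ratio.

0.580; consistent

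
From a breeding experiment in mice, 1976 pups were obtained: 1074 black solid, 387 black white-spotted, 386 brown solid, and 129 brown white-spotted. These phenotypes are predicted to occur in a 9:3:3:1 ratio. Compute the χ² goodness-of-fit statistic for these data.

2.893

Under the 9:3:3:1 hypothesis (Σ ratio = 16, N = 1976):
  black solid: 1976 × 9/16 = 1111.5
  black white-spotted: 1976 × 3/16 = 370.5
  brown solid: 1976 × 3/16 = 370.5
  brown white-spotted: 1976 × 1/16 = 123.5
χ² = Σ (O − E)² / E
  black solid: (1074 − 1111.5)² / 1111.5 = 1.2652
  black white-spotted: (387 − 370.5)² / 370.5 = 0.7348
  brown solid: (386 − 370.5)² / 370.5 = 0.6484
  brown white-spotted: (129 − 123.5)² / 123.5 = 0.2449
χ² = 1.2652 + 0.7348 + 0.6484 + 0.2449 = 2.8933 ≈ 2.893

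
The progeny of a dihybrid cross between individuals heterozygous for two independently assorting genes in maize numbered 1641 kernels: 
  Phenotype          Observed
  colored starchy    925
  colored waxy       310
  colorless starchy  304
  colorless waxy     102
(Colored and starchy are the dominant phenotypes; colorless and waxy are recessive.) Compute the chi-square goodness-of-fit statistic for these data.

0.069

A dihybrid F₂ with independent assortment and complete dominance at both loci gives a 9:3:3:1 phenotypic ratio.
Expected counts for N = 1641 under a 9:3:3:1 ratio (total parts = 16):
  colored starchy: 1641 × 9/16 = 923.0625
  colored waxy: 1641 × 3/16 = 307.6875
  colorless starchy: 1641 × 3/16 = 307.6875
  colorless waxy: 1641 × 1/16 = 102.5625
χ² = Σ (O − E)² / E
  colored starchy: (925 − 923.0625)² / 923.0625 = 0.0041
  colored waxy: (310 − 307.6875)² / 307.6875 = 0.0174
  colorless starchy: (304 − 307.6875)² / 307.6875 = 0.0442
  colorless waxy: (102 − 102.5625)² / 102.5625 = 0.0031
χ² = 0.0041 + 0.0174 + 0.0442 + 0.0031 = 0.0688 ≈ 0.069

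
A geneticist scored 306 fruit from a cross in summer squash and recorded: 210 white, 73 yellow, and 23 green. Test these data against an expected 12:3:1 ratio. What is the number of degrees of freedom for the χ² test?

A goodness-of-fit test with 3 phenotype classes has df = 3 − 1 = 2.

2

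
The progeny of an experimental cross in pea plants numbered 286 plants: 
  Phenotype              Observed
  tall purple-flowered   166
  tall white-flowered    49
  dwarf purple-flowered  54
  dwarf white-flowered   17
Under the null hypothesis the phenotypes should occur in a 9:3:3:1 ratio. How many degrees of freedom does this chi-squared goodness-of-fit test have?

A goodness-of-fit test with 4 phenotype classes has df = 4 − 1 = 3.

3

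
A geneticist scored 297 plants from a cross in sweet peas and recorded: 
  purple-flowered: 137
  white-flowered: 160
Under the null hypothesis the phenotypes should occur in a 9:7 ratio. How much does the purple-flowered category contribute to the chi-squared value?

5.410

The 9:7 ratio has 16 parts, so with N = 297 the expected counts are:
  purple-flowered: 297 × 9/16 = 167.0625
  white-flowered: 297 × 7/16 = 129.9375
Contribution of purple-flowered: (137 − 167.0625)² / 167.0625 = 5.4097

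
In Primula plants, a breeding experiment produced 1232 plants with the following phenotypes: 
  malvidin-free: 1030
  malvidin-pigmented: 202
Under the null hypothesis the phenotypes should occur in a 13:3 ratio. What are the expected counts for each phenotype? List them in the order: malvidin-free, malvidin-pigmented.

Expected counts for N = 1232 under a 13:3 ratio (total parts = 16):
  malvidin-free: 1232 × 13/16 = 1001
  malvidin-pigmented: 1232 × 3/16 = 231

1001, 231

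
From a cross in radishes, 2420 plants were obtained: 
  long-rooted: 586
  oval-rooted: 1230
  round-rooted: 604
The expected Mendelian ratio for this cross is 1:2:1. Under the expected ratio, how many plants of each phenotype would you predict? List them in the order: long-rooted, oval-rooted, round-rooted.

605, 1210, 605

Under the 1:2:1 hypothesis (Σ ratio = 4, N = 2420):
  long-rooted: 2420 × 1/4 = 605
  oval-rooted: 2420 × 2/4 = 1210
  round-rooted: 2420 × 1/4 = 605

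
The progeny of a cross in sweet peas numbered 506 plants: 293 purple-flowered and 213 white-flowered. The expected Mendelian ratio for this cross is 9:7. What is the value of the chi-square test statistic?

Total ratio parts = 16. Expected numbers out of 506:
  purple-flowered: 506 × 9/16 = 284.625
  white-flowered: 506 × 7/16 = 221.375
χ² = Σ (O − E)² / E
  purple-flowered: (293 − 284.625)² / 284.625 = 0.2464
  white-flowered: (213 − 221.375)² / 221.375 = 0.3168
χ² = 0.2464 + 0.3168 = 0.5632 ≈ 0.563

0.563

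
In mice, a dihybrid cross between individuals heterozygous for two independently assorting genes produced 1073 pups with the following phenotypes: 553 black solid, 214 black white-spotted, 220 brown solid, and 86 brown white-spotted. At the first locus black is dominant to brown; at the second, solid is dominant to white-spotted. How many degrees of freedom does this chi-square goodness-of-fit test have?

A dihybrid F₂ with independent assortment and complete dominance at both loci gives a 9:3:3:1 phenotypic ratio.
A goodness-of-fit test with 4 phenotype classes has df = 4 − 1 = 3.

3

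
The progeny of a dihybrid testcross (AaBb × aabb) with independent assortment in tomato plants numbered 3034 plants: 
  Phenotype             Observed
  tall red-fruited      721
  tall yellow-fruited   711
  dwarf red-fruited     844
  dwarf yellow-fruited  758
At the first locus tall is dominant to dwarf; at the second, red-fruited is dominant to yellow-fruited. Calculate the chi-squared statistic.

A dihybrid testcross with independent assortment gives a 1:1:1:1 ratio.
Expected counts for N = 3034 under a 1:1:1:1 ratio (total parts = 4):
  tall red-fruited: 3034 × 1/4 = 758.5
  tall yellow-fruited: 3034 × 1/4 = 758.5
  dwarf red-fruited: 3034 × 1/4 = 758.5
  dwarf yellow-fruited: 3034 × 1/4 = 758.5
χ² = Σ (O − E)² / E
  tall red-fruited: (721 − 758.5)² / 758.5 = 1.8540
  tall yellow-fruited: (711 − 758.5)² / 758.5 = 2.9746
  dwarf red-fruited: (844 − 758.5)² / 758.5 = 9.6378
  dwarf yellow-fruited: (758 − 758.5)² / 758.5 = 0.0003
χ² = 1.8540 + 2.9746 + 9.6378 + 0.0003 = 14.4667 ≈ 14.467

14.467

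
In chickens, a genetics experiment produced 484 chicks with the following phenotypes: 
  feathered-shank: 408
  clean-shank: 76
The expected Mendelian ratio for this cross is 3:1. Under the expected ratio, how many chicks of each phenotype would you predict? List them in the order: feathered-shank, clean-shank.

The 3:1 ratio has 4 parts, so with N = 484 the expected counts are:
  feathered-shank: 484 × 3/4 = 363
  clean-shank: 484 × 1/4 = 121

363, 121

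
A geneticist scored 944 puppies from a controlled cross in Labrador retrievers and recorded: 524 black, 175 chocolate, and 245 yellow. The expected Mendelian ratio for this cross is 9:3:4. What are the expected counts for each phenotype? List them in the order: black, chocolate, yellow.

Under the 9:3:4 hypothesis (Σ ratio = 16, N = 944):
  black: 944 × 9/16 = 531
  chocolate: 944 × 3/16 = 177
  yellow: 944 × 4/16 = 236

531, 177, 236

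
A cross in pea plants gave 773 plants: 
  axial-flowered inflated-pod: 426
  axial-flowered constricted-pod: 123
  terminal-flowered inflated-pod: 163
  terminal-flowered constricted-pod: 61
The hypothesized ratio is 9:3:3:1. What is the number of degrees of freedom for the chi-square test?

3

A goodness-of-fit test with 4 phenotype classes has df = 4 − 1 = 3.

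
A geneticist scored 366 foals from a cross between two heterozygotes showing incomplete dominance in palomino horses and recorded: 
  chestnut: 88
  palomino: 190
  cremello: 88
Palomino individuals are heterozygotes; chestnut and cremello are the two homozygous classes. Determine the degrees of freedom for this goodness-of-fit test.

2

With incomplete dominance, a heterozygote × heterozygote cross gives a 1:2:1 phenotypic ratio.
A goodness-of-fit test with 3 phenotype classes has df = 3 − 1 = 2.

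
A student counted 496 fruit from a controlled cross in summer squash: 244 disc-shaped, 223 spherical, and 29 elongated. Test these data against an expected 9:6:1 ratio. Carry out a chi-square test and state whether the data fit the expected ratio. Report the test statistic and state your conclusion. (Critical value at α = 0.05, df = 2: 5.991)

Total ratio parts = 16. Expected numbers out of 496:
  disc-shaped: 496 × 9/16 = 279
  spherical: 496 × 6/16 = 186
  elongated: 496 × 1/16 = 31
χ² = Σ (O − E)² / E
  disc-shaped: (244 − 279)² / 279 = 4.3907
  spherical: (223 − 186)² / 186 = 7.3602
  elongated: (29 − 31)² / 31 = 0.1290
χ² = 4.3907 + 7.3602 + 0.1290 = 11.8799 ≈ 11.880
Degrees of freedom = 3 − 1 = 2; critical value at α = 0.05 is 5.991.
Since 11.880 > 5.991, we reject the null hypothesis — the data do not fit the 9:6:1 ratio.

11.880; not consistent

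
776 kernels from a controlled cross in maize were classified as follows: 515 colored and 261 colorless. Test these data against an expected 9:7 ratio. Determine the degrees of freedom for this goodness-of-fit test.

A goodness-of-fit test with 2 phenotype classes has df = 2 − 1 = 1.

1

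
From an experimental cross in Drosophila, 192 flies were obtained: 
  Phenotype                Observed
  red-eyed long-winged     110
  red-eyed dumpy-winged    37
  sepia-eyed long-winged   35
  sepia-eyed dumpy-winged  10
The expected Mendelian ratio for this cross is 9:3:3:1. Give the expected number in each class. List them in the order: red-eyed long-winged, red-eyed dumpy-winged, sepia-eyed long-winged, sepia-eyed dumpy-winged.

Under the 9:3:3:1 hypothesis (Σ ratio = 16, N = 192):
  red-eyed long-winged: 192 × 9/16 = 108
  red-eyed dumpy-winged: 192 × 3/16 = 36
  sepia-eyed long-winged: 192 × 3/16 = 36
  sepia-eyed dumpy-winged: 192 × 1/16 = 12

108, 36, 36, 12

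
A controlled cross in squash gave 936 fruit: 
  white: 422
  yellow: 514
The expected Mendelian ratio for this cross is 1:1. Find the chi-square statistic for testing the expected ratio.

9.043

Under the 1:1 hypothesis (Σ ratio = 2, N = 936):
  white: 936 × 1/2 = 468
  yellow: 936 × 1/2 = 468
χ² = Σ (O − E)² / E
  white: (422 − 468)² / 468 = 4.5214
  yellow: (514 − 468)² / 468 = 4.5214
χ² = 4.5214 + 4.5214 = 9.0428 ≈ 9.043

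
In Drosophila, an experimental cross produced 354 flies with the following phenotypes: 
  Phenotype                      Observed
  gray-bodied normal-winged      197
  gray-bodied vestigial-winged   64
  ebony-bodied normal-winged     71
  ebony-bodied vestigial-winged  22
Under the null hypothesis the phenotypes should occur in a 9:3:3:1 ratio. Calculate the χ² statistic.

0.431

Expected counts for N = 354 under a 9:3:3:1 ratio (total parts = 16):
  gray-bodied normal-winged: 354 × 9/16 = 199.125
  gray-bodied vestigial-winged: 354 × 3/16 = 66.375
  ebony-bodied normal-winged: 354 × 3/16 = 66.375
  ebony-bodied vestigial-winged: 354 × 1/16 = 22.125
χ² = Σ (O − E)² / E
  gray-bodied normal-winged: (197 − 199.125)² / 199.125 = 0.0227
  gray-bodied vestigial-winged: (64 − 66.375)² / 66.375 = 0.0850
  ebony-bodied normal-winged: (71 − 66.375)² / 66.375 = 0.3223
  ebony-bodied vestigial-winged: (22 − 22.125)² / 22.125 = 0.0007
χ² = 0.0227 + 0.0850 + 0.3223 + 0.0007 = 0.4307 ≈ 0.431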